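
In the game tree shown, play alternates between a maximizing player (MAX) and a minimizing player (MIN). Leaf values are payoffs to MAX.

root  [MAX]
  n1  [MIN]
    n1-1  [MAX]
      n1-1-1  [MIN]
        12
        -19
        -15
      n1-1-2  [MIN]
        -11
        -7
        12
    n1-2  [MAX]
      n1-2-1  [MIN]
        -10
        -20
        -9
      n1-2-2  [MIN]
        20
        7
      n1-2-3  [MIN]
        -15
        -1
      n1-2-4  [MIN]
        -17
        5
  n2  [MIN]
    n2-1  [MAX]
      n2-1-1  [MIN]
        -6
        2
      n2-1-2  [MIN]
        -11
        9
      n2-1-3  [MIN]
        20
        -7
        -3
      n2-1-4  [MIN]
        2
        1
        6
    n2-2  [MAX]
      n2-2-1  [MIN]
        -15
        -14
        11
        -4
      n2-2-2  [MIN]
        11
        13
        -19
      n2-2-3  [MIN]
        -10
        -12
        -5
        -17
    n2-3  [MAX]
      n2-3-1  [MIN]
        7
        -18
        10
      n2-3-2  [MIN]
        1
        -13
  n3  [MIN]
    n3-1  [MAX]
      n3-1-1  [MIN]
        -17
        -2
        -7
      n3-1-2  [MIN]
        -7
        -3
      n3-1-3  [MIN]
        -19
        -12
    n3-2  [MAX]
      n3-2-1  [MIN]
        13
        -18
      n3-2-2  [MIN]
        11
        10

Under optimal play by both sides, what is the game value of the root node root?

n1-1-1 (MIN): min(12, -19, -15) = -19
n1-1-2 (MIN): min(-11, -7, 12) = -11
n1-1 (MAX): max(-19, -11) = -11
n1-2-1 (MIN): min(-10, -20, -9) = -20
n1-2-2 (MIN): min(20, 7) = 7
n1-2-3 (MIN): min(-15, -1) = -15
n1-2-4 (MIN): min(-17, 5) = -17
n1-2 (MAX): max(-20, 7, -15, -17) = 7
n1 (MIN): min(-11, 7) = -11
n2-1-1 (MIN): min(-6, 2) = -6
n2-1-2 (MIN): min(-11, 9) = -11
n2-1-3 (MIN): min(20, -7, -3) = -7
n2-1-4 (MIN): min(2, 1, 6) = 1
n2-1 (MAX): max(-6, -11, -7, 1) = 1
n2-2-1 (MIN): min(-15, -14, 11, -4) = -15
n2-2-2 (MIN): min(11, 13, -19) = -19
n2-2-3 (MIN): min(-10, -12, -5, -17) = -17
n2-2 (MAX): max(-15, -19, -17) = -15
n2-3-1 (MIN): min(7, -18, 10) = -18
n2-3-2 (MIN): min(1, -13) = -13
n2-3 (MAX): max(-18, -13) = -13
n2 (MIN): min(1, -15, -13) = -15
n3-1-1 (MIN): min(-17, -2, -7) = -17
n3-1-2 (MIN): min(-7, -3) = -7
n3-1-3 (MIN): min(-19, -12) = -19
n3-1 (MAX): max(-17, -7, -19) = -7
n3-2-1 (MIN): min(13, -18) = -18
n3-2-2 (MIN): min(11, 10) = 10
n3-2 (MAX): max(-18, 10) = 10
n3 (MIN): min(-7, 10) = -7
root (MAX): max(-11, -15, -7) = -7

-7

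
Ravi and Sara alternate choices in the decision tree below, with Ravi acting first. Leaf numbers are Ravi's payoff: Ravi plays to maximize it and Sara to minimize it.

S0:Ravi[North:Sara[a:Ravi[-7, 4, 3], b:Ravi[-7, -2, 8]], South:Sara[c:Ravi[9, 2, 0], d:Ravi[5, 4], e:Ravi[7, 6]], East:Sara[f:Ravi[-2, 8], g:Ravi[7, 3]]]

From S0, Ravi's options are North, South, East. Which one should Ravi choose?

a (Ravi): max(-7, 4, 3) = 4
b (Ravi): max(-7, -2, 8) = 8
North (Sara): min(4, 8) = 4
c (Ravi): max(9, 2, 0) = 9
d (Ravi): max(5, 4) = 5
e (Ravi): max(7, 6) = 7
South (Sara): min(9, 5, 7) = 5
f (Ravi): max(-2, 8) = 8
g (Ravi): max(7, 3) = 7
East (Sara): min(8, 7) = 7
S0 (Ravi): max(4, 5, 7) = 7
Ravi at S0 wants the highest of {North=4, South=5, East=7}, so chooses East.

East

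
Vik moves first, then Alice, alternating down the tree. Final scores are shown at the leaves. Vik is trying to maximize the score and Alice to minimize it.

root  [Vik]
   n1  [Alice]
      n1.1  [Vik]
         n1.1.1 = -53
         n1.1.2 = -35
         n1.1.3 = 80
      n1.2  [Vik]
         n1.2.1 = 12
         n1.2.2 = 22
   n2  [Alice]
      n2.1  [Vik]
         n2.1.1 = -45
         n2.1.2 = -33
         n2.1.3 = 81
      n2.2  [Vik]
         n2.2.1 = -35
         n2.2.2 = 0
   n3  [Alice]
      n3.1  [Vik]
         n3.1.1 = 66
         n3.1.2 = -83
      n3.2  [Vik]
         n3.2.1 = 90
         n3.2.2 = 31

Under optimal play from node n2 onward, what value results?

0

n2.1 (Vik): max(-45, -33, 81) = 81
n2.2 (Vik): max(-35, 0) = 0
n2 (Alice): min(81, 0) = 0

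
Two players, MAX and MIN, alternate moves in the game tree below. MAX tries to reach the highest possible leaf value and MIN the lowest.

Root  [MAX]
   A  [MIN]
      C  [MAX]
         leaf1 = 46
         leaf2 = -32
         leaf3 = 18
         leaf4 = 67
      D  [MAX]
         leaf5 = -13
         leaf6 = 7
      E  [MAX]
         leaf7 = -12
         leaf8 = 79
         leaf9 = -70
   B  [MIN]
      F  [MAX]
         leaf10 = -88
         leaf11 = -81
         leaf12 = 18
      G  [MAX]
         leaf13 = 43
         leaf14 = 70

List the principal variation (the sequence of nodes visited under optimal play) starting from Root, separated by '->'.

Root -> B -> F -> leaf12

C (MAX): max(46, -32, 18, 67) = 67
D (MAX): max(-13, 7) = 7
E (MAX): max(-12, 79, -70) = 79
A (MIN): min(67, 7, 79) = 7
F (MAX): max(-88, -81, 18) = 18
G (MAX): max(43, 70) = 70
B (MIN): min(18, 70) = 18
Root (MAX): max(7, 18) = 18
At Root, MAX picks B (highest: 18).
At B, MIN picks F (lowest: 18).
At F, MAX picks leaf12 (highest: 18).
Terminal value 18.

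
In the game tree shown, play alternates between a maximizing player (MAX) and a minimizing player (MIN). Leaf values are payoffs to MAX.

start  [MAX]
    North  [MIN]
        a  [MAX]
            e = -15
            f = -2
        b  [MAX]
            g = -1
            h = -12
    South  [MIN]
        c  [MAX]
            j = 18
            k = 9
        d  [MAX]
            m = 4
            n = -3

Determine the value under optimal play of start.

4

a (MAX): max(-15, -2) = -2
b (MAX): max(-1, -12) = -1
North (MIN): min(-2, -1) = -2
c (MAX): max(18, 9) = 18
d (MAX): max(4, -3) = 4
South (MIN): min(18, 4) = 4
start (MAX): max(-2, 4) = 4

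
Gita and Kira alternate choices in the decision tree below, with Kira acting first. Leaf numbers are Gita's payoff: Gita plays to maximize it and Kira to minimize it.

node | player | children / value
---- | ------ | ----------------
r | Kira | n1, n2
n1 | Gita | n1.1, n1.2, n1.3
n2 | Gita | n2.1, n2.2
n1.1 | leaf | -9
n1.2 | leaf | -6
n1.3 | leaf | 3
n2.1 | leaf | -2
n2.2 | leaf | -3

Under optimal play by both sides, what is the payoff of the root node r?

n1 (Gita): max(-9, -6, 3) = 3
n2 (Gita): max(-2, -3) = -2
r (Kira): min(3, -2) = -2

-2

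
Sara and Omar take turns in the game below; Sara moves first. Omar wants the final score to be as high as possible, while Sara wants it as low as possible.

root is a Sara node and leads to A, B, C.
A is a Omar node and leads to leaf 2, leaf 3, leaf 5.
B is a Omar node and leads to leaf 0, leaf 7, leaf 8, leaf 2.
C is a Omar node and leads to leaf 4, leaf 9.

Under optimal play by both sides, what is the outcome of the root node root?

A (Omar): max(2, 3, 5) = 5
B (Omar): max(0, 7, 8, 2) = 8
C (Omar): max(4, 9) = 9
root (Sara): min(5, 8, 9) = 5

5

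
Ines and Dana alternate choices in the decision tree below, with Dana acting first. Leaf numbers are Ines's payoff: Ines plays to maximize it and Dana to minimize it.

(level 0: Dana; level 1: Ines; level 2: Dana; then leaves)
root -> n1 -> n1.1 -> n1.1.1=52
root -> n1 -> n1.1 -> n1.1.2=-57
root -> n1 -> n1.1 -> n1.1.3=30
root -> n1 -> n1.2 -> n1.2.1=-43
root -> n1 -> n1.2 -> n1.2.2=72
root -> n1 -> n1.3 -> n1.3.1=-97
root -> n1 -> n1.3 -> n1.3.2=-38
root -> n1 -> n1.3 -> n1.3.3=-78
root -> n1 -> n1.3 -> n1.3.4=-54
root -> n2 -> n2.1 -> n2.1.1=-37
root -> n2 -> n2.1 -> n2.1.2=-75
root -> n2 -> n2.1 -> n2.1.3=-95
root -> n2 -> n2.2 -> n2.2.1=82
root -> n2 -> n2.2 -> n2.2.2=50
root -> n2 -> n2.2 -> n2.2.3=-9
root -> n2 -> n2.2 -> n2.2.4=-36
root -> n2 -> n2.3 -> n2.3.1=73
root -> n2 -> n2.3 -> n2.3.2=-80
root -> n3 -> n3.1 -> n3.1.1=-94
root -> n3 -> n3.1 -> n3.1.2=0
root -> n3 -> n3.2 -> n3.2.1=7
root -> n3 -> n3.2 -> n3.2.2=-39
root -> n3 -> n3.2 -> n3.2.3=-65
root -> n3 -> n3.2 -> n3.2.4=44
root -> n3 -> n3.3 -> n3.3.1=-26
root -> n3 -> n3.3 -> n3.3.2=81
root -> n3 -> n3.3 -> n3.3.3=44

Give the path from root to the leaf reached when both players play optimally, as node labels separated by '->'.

root -> n1 -> n1.2 -> n1.2.1

n1.1 (Dana): min(52, -57, 30) = -57
n1.2 (Dana): min(-43, 72) = -43
n1.3 (Dana): min(-97, -38, -78, -54) = -97
n1 (Ines): max(-57, -43, -97) = -43
n2.1 (Dana): min(-37, -75, -95) = -95
n2.2 (Dana): min(82, 50, -9, -36) = -36
n2.3 (Dana): min(73, -80) = -80
n2 (Ines): max(-95, -36, -80) = -36
n3.1 (Dana): min(-94, 0) = -94
n3.2 (Dana): min(7, -39, -65, 44) = -65
n3.3 (Dana): min(-26, 81, 44) = -26
n3 (Ines): max(-94, -65, -26) = -26
root (Dana): min(-43, -36, -26) = -43
At root, Dana picks n1 (lowest: -43).
At n1, Ines picks n1.2 (highest: -43).
At n1.2, Dana picks n1.2.1 (lowest: -43).
Terminal value -43.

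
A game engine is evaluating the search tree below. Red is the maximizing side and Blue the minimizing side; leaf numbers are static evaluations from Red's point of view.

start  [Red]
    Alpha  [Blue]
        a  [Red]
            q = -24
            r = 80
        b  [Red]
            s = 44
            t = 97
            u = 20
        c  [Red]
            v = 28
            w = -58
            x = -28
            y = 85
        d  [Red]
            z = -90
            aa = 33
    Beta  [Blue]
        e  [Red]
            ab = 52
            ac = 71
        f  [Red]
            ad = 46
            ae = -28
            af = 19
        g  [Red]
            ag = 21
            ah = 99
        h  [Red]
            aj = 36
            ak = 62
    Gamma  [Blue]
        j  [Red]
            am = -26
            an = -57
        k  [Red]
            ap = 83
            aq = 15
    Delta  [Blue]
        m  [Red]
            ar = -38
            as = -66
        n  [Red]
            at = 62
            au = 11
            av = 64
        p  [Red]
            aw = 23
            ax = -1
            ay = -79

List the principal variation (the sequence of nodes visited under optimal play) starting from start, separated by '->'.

a (Red): max(-24, 80) = 80
b (Red): max(44, 97, 20) = 97
c (Red): max(28, -58, -28, 85) = 85
d (Red): max(-90, 33) = 33
Alpha (Blue): min(80, 97, 85, 33) = 33
e (Red): max(52, 71) = 71
f (Red): max(46, -28, 19) = 46
g (Red): max(21, 99) = 99
h (Red): max(36, 62) = 62
Beta (Blue): min(71, 46, 99, 62) = 46
j (Red): max(-26, -57) = -26
k (Red): max(83, 15) = 83
Gamma (Blue): min(-26, 83) = -26
m (Red): max(-38, -66) = -38
n (Red): max(62, 11, 64) = 64
p (Red): max(23, -1, -79) = 23
Delta (Blue): min(-38, 64, 23) = -38
start (Red): max(33, 46, -26, -38) = 46
At start, Red picks Beta (highest: 46).
At Beta, Blue picks f (lowest: 46).
At f, Red picks ad (highest: 46).
Terminal value 46.

start -> Beta -> f -> ad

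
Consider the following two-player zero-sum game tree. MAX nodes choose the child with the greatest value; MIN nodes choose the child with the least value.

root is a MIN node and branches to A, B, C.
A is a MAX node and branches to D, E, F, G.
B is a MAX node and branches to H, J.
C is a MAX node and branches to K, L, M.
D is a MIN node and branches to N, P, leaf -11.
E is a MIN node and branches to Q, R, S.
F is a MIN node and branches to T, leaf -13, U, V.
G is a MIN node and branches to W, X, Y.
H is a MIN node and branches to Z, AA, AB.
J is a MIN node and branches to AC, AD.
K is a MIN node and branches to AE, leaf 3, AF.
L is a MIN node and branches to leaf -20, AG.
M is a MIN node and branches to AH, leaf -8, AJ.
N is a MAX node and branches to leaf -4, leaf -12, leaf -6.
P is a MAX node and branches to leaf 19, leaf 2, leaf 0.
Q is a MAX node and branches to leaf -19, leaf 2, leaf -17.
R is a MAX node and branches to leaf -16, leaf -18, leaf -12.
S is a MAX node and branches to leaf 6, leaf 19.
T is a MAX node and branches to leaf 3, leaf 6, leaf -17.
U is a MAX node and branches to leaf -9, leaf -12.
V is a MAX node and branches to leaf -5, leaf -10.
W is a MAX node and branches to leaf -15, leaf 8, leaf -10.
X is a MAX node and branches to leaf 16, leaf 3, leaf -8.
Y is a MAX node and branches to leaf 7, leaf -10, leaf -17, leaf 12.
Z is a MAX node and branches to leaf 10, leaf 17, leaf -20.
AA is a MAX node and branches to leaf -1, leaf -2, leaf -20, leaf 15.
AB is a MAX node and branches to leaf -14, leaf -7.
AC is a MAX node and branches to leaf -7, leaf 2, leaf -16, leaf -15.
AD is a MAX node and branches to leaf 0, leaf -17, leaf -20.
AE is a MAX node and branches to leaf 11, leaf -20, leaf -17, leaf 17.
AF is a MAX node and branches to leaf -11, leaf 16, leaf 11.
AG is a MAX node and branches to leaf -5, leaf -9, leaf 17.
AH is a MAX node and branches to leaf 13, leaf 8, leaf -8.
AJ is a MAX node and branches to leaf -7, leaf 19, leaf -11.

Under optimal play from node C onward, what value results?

AE (MAX): max(11, -20, -17, 17) = 17
AF (MAX): max(-11, 16, 11) = 16
K (MIN): min(17, 3, 16) = 3
AG (MAX): max(-5, -9, 17) = 17
L (MIN): min(-20, 17) = -20
AH (MAX): max(13, 8, -8) = 13
AJ (MAX): max(-7, 19, -11) = 19
M (MIN): min(13, -8, 19) = -8
C (MAX): max(3, -20, -8) = 3

3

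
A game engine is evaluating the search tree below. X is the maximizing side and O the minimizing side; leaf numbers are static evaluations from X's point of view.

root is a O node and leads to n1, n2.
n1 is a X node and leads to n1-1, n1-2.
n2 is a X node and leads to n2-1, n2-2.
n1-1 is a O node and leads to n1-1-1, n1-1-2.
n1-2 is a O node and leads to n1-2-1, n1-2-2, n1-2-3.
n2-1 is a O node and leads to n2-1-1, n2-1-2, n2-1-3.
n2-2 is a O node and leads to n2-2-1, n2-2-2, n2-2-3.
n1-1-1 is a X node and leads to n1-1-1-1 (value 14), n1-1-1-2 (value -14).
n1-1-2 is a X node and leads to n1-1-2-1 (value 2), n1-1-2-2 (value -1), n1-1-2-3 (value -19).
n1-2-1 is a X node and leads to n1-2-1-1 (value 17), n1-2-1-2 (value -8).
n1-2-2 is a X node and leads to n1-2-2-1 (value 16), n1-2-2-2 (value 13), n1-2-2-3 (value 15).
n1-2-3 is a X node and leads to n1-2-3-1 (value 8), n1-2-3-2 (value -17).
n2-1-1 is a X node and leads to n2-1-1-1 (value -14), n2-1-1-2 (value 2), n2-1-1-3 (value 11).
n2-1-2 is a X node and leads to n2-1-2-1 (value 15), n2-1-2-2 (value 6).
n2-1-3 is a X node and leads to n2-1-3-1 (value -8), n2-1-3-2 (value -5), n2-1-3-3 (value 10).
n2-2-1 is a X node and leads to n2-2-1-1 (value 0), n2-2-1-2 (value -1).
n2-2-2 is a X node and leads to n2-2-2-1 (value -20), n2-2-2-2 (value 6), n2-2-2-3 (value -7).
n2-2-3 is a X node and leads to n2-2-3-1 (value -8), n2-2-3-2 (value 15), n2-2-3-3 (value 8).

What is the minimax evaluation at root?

8

n1-1-1 (X): max(14, -14) = 14
n1-1-2 (X): max(2, -1, -19) = 2
n1-1 (O): min(14, 2) = 2
n1-2-1 (X): max(17, -8) = 17
n1-2-2 (X): max(16, 13, 15) = 16
n1-2-3 (X): max(8, -17) = 8
n1-2 (O): min(17, 16, 8) = 8
n1 (X): max(2, 8) = 8
n2-1-1 (X): max(-14, 2, 11) = 11
n2-1-2 (X): max(15, 6) = 15
n2-1-3 (X): max(-8, -5, 10) = 10
n2-1 (O): min(11, 15, 10) = 10
n2-2-1 (X): max(0, -1) = 0
n2-2-2 (X): max(-20, 6, -7) = 6
n2-2-3 (X): max(-8, 15, 8) = 15
n2-2 (O): min(0, 6, 15) = 0
n2 (X): max(10, 0) = 10
root (O): min(8, 10) = 8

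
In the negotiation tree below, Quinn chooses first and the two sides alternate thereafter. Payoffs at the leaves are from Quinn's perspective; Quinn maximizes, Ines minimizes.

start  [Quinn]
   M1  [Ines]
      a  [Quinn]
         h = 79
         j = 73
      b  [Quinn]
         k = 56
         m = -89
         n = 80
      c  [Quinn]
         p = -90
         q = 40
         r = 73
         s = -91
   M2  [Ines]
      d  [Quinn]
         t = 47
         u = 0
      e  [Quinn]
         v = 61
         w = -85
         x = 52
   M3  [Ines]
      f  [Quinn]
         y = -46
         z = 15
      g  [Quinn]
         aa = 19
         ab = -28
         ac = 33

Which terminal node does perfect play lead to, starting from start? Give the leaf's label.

a (Quinn): max(79, 73) = 79
b (Quinn): max(56, -89, 80) = 80
c (Quinn): max(-90, 40, 73, -91) = 73
M1 (Ines): min(79, 80, 73) = 73
d (Quinn): max(47, 0) = 47
e (Quinn): max(61, -85, 52) = 61
M2 (Ines): min(47, 61) = 47
f (Quinn): max(-46, 15) = 15
g (Quinn): max(19, -28, 33) = 33
M3 (Ines): min(15, 33) = 15
start (Quinn): max(73, 47, 15) = 73
At start, Quinn picks M1 (highest: 73).
At M1, Ines picks c (lowest: 73).
At c, Quinn picks r (highest: 73).
Terminal value 73.

r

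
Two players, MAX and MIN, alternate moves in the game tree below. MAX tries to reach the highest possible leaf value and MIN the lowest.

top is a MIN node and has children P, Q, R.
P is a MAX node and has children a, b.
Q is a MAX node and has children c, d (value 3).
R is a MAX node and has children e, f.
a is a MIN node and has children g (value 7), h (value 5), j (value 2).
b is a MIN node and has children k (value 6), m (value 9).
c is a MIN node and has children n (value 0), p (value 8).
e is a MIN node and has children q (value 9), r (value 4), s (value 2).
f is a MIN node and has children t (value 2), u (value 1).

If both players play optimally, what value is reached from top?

2

a (MIN): min(7, 5, 2) = 2
b (MIN): min(6, 9) = 6
P (MAX): max(2, 6) = 6
c (MIN): min(0, 8) = 0
Q (MAX): max(0, 3) = 3
e (MIN): min(9, 4, 2) = 2
f (MIN): min(2, 1) = 1
R (MAX): max(2, 1) = 2
top (MIN): min(6, 3, 2) = 2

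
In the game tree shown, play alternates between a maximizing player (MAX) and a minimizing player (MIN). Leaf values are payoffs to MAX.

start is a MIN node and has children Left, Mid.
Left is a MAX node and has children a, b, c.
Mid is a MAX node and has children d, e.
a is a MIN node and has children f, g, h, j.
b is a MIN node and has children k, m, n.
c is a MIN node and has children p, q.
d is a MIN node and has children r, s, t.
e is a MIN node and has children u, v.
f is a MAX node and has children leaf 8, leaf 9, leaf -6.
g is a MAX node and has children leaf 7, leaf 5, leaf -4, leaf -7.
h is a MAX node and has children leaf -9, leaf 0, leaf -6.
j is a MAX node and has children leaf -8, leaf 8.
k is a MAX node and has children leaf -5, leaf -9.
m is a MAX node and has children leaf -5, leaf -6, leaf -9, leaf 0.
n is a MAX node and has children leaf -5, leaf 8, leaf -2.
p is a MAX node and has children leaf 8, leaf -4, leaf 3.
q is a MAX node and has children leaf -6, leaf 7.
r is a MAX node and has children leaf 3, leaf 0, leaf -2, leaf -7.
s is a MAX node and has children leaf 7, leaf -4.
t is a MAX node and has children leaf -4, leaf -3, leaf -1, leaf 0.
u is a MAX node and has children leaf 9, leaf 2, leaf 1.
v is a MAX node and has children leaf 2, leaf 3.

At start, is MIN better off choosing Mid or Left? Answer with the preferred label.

r (MAX): max(3, 0, -2, -7) = 3
s (MAX): max(7, -4) = 7
t (MAX): max(-4, -3, -1, 0) = 0
d (MIN): min(3, 7, 0) = 0
u (MAX): max(9, 2, 1) = 9
v (MAX): max(2, 3) = 3
e (MIN): min(9, 3) = 3
Mid (MAX): max(0, 3) = 3
f (MAX): max(8, 9, -6) = 9
g (MAX): max(7, 5, -4, -7) = 7
h (MAX): max(-9, 0, -6) = 0
j (MAX): max(-8, 8) = 8
a (MIN): min(9, 7, 0, 8) = 0
k (MAX): max(-5, -9) = -5
m (MAX): max(-5, -6, -9, 0) = 0
n (MAX): max(-5, 8, -2) = 8
b (MIN): min(-5, 0, 8) = -5
p (MAX): max(8, -4, 3) = 8
q (MAX): max(-6, 7) = 7
c (MIN): min(8, 7) = 7
Left (MAX): max(0, -5, 7) = 7
MIN prefers the lower value; Mid=3, Left=7. Mid is better since 3 < 7.

Mid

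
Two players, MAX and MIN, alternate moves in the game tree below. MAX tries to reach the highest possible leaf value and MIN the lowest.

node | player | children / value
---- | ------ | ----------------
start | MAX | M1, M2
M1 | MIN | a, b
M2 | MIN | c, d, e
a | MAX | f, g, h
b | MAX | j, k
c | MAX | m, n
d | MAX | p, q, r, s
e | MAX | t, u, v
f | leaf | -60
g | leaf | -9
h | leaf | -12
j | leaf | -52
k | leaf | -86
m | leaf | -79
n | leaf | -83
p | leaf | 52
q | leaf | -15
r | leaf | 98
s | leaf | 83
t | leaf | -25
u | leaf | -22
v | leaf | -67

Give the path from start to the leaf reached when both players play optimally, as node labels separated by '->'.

start -> M1 -> b -> j

a (MAX): max(-60, -9, -12) = -9
b (MAX): max(-52, -86) = -52
M1 (MIN): min(-9, -52) = -52
c (MAX): max(-79, -83) = -79
d (MAX): max(52, -15, 98, 83) = 98
e (MAX): max(-25, -22, -67) = -22
M2 (MIN): min(-79, 98, -22) = -79
start (MAX): max(-52, -79) = -52
At start, MAX picks M1 (highest: -52).
At M1, MIN picks b (lowest: -52).
At b, MAX picks j (highest: -52).
Terminal value -52.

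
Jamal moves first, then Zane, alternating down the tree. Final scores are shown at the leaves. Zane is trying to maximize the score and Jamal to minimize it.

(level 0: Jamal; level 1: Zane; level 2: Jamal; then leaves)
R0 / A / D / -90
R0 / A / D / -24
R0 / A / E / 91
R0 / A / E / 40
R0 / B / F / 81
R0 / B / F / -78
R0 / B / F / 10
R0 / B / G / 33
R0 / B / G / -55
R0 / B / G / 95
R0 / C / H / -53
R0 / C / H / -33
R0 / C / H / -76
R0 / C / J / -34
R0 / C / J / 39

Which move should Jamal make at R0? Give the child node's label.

D (Jamal): min(-90, -24) = -90
E (Jamal): min(91, 40) = 40
A (Zane): max(-90, 40) = 40
F (Jamal): min(81, -78, 10) = -78
G (Jamal): min(33, -55, 95) = -55
B (Zane): max(-78, -55) = -55
H (Jamal): min(-53, -33, -76) = -76
J (Jamal): min(-34, 39) = -34
C (Zane): max(-76, -34) = -34
R0 (Jamal): min(40, -55, -34) = -55
Jamal at R0 wants the lowest of {A=40, B=-55, C=-34}, so chooses B.

B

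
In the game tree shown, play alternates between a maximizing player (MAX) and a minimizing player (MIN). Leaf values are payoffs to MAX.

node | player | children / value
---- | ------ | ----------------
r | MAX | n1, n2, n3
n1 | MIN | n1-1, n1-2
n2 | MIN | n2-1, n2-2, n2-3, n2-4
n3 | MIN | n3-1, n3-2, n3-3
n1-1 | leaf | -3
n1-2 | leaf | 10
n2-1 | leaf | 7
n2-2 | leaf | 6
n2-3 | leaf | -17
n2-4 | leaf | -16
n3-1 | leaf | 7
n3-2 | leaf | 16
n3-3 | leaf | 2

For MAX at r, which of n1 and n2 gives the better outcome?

n1 (MIN): min(-3, 10) = -3
n2 (MIN): min(7, 6, -17, -16) = -17
MAX prefers the higher value; n1=-3, n2=-17. n1 is better since -3 > -17.

n1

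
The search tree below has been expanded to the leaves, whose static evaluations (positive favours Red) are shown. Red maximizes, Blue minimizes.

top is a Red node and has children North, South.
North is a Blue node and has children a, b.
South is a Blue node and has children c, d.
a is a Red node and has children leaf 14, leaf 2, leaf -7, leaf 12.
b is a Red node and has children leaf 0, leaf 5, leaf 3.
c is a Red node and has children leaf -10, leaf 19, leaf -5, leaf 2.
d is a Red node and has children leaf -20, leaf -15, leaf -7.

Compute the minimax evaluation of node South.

c (Red): max(-10, 19, -5, 2) = 19
d (Red): max(-20, -15, -7) = -7
South (Blue): min(19, -7) = -7

-7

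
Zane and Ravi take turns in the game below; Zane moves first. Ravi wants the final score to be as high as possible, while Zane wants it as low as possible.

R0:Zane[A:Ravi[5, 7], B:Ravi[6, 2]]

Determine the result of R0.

6

A (Ravi): max(5, 7) = 7
B (Ravi): max(6, 2) = 6
R0 (Zane): min(7, 6) = 6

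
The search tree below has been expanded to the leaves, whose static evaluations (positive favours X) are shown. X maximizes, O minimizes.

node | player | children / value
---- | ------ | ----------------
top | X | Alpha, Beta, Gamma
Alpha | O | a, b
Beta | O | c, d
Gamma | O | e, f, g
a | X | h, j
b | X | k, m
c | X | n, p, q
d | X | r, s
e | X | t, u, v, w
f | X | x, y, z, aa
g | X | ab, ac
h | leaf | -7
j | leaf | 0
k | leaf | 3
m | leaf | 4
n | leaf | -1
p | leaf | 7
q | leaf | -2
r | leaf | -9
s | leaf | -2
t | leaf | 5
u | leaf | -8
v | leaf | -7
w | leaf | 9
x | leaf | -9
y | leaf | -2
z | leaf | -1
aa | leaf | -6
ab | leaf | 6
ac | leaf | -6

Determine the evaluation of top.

0

a (X): max(-7, 0) = 0
b (X): max(3, 4) = 4
Alpha (O): min(0, 4) = 0
c (X): max(-1, 7, -2) = 7
d (X): max(-9, -2) = -2
Beta (O): min(7, -2) = -2
e (X): max(5, -8, -7, 9) = 9
f (X): max(-9, -2, -1, -6) = -1
g (X): max(6, -6) = 6
Gamma (O): min(9, -1, 6) = -1
top (X): max(0, -2, -1) = 0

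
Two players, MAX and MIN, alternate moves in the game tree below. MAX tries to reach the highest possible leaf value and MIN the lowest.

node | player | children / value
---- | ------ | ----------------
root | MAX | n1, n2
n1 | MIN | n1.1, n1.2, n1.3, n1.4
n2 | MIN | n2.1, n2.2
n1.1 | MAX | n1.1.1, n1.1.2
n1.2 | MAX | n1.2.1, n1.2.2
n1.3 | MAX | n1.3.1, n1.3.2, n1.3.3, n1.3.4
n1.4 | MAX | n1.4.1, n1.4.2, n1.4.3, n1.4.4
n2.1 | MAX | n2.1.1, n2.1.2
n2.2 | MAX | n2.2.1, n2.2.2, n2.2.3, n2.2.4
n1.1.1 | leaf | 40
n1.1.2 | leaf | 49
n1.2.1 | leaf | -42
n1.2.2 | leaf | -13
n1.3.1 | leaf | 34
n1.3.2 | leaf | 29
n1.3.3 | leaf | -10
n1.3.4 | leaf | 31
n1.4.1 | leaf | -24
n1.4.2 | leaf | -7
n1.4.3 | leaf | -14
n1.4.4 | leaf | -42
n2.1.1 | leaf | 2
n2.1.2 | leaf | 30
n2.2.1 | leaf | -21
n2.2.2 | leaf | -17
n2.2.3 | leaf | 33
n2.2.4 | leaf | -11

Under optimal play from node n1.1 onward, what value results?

n1.1 (MAX): max(40, 49) = 49

49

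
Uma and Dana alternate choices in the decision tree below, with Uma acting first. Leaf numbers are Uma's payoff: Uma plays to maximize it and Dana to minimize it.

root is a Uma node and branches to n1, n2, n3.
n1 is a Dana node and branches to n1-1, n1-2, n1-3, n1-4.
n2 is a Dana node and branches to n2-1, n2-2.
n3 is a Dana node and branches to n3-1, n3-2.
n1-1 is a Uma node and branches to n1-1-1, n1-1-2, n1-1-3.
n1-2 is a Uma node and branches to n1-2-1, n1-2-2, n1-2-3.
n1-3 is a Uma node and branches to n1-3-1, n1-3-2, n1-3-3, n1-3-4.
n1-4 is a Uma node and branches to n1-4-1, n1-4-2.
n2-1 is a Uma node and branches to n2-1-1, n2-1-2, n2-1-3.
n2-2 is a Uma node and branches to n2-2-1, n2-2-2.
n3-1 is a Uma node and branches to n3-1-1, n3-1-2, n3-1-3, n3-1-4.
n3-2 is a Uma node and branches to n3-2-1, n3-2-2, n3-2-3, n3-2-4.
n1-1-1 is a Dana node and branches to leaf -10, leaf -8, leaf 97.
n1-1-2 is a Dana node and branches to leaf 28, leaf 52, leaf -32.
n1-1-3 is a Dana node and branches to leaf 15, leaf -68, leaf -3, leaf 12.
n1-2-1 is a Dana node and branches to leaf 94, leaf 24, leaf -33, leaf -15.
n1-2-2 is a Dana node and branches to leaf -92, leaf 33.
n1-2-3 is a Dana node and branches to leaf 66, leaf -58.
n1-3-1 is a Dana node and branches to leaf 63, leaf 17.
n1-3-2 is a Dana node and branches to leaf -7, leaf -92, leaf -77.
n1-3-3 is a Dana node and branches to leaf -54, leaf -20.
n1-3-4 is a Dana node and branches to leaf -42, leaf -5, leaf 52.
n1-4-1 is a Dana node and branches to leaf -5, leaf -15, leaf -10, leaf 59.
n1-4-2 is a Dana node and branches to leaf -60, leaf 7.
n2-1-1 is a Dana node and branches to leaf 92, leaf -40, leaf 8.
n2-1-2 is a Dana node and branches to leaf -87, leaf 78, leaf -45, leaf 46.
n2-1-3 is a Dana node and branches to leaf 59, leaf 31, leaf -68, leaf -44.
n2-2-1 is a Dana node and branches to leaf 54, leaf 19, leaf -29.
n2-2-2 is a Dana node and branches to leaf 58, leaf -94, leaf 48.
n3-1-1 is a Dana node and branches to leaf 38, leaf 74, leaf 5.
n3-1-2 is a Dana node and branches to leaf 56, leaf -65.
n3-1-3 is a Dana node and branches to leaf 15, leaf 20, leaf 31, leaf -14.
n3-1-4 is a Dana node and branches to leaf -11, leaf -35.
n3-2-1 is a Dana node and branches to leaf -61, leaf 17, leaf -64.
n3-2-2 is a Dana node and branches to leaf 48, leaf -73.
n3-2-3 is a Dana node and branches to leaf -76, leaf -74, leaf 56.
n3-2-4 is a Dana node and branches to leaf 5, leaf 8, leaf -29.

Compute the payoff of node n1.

-33

n1-1-1 (Dana): min(-10, -8, 97) = -10
n1-1-2 (Dana): min(28, 52, -32) = -32
n1-1-3 (Dana): min(15, -68, -3, 12) = -68
n1-1 (Uma): max(-10, -32, -68) = -10
n1-2-1 (Dana): min(94, 24, -33, -15) = -33
n1-2-2 (Dana): min(-92, 33) = -92
n1-2-3 (Dana): min(66, -58) = -58
n1-2 (Uma): max(-33, -92, -58) = -33
n1-3-1 (Dana): min(63, 17) = 17
n1-3-2 (Dana): min(-7, -92, -77) = -92
n1-3-3 (Dana): min(-54, -20) = -54
n1-3-4 (Dana): min(-42, -5, 52) = -42
n1-3 (Uma): max(17, -92, -54, -42) = 17
n1-4-1 (Dana): min(-5, -15, -10, 59) = -15
n1-4-2 (Dana): min(-60, 7) = -60
n1-4 (Uma): max(-15, -60) = -15
n1 (Dana): min(-10, -33, 17, -15) = -33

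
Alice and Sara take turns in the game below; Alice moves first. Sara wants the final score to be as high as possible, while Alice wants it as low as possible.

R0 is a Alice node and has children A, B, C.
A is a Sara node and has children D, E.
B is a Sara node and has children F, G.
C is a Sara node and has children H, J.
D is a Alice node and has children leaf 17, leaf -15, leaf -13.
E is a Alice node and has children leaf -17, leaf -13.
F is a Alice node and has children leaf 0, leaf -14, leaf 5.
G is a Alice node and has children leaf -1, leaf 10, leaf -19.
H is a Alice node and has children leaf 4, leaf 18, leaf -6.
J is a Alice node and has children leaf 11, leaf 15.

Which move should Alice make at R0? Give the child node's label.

D (Alice): min(17, -15, -13) = -15
E (Alice): min(-17, -13) = -17
A (Sara): max(-15, -17) = -15
F (Alice): min(0, -14, 5) = -14
G (Alice): min(-1, 10, -19) = -19
B (Sara): max(-14, -19) = -14
H (Alice): min(4, 18, -6) = -6
J (Alice): min(11, 15) = 11
C (Sara): max(-6, 11) = 11
R0 (Alice): min(-15, -14, 11) = -15
Alice at R0 wants the lowest of {A=-15, B=-14, C=11}, so chooses A.

A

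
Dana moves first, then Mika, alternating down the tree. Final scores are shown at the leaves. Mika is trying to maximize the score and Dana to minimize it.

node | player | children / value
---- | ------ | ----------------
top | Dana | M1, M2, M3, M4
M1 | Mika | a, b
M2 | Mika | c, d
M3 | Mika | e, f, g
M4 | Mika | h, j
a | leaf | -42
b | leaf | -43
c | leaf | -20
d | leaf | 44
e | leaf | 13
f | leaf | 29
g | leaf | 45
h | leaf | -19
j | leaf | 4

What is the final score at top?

M1 (Mika): max(-42, -43) = -42
M2 (Mika): max(-20, 44) = 44
M3 (Mika): max(13, 29, 45) = 45
M4 (Mika): max(-19, 4) = 4
top (Dana): min(-42, 44, 45, 4) = -42

-42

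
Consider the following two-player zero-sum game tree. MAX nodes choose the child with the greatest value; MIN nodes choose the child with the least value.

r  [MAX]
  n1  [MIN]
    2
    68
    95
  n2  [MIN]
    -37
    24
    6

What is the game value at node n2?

-37

n2 (MIN): min(-37, 24, 6) = -37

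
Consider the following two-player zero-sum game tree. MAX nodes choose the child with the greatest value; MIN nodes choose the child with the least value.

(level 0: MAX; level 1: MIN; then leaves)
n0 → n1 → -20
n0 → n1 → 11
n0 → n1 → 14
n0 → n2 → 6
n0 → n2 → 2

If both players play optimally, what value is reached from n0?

2

n1 (MIN): min(-20, 11, 14) = -20
n2 (MIN): min(6, 2) = 2
n0 (MAX): max(-20, 2) = 2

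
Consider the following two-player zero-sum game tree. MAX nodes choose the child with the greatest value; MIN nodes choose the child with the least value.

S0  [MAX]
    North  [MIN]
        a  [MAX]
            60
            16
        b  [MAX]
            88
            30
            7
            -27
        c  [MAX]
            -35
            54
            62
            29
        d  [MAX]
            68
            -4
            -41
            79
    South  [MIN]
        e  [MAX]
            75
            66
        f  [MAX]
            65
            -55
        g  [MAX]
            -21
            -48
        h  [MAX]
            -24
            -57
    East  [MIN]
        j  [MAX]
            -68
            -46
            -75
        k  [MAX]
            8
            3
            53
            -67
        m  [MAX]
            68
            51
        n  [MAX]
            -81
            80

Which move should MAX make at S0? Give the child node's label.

a (MAX): max(60, 16) = 60
b (MAX): max(88, 30, 7, -27) = 88
c (MAX): max(-35, 54, 62, 29) = 62
d (MAX): max(68, -4, -41, 79) = 79
North (MIN): min(60, 88, 62, 79) = 60
e (MAX): max(75, 66) = 75
f (MAX): max(65, -55) = 65
g (MAX): max(-21, -48) = -21
h (MAX): max(-24, -57) = -24
South (MIN): min(75, 65, -21, -24) = -24
j (MAX): max(-68, -46, -75) = -46
k (MAX): max(8, 3, 53, -67) = 53
m (MAX): max(68, 51) = 68
n (MAX): max(-81, 80) = 80
East (MIN): min(-46, 53, 68, 80) = -46
S0 (MAX): max(60, -24, -46) = 60
MAX at S0 wants the highest of {North=60, South=-24, East=-46}, so chooses North.

North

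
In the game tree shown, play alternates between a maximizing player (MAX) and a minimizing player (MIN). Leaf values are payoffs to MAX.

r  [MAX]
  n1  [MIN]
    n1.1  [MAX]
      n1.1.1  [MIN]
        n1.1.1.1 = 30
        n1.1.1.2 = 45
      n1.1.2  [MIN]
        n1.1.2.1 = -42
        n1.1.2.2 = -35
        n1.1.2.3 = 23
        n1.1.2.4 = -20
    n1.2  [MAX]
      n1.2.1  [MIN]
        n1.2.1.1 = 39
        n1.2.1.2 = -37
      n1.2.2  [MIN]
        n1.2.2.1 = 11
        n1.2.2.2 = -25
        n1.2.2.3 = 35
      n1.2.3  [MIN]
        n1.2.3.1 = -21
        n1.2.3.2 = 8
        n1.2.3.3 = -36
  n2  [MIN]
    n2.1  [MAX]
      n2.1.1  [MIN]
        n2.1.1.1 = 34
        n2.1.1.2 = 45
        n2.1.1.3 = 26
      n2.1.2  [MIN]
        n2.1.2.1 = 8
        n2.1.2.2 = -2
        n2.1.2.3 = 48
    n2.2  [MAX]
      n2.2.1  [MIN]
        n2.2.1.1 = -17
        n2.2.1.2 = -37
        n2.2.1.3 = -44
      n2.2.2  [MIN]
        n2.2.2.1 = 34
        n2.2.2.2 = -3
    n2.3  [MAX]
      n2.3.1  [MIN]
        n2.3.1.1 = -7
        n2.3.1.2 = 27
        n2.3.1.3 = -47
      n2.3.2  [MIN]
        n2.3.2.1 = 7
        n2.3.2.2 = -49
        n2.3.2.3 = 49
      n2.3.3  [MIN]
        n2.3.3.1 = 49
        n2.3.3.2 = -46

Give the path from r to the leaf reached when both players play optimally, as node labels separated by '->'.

n1.1.1 (MIN): min(30, 45) = 30
n1.1.2 (MIN): min(-42, -35, 23, -20) = -42
n1.1 (MAX): max(30, -42) = 30
n1.2.1 (MIN): min(39, -37) = -37
n1.2.2 (MIN): min(11, -25, 35) = -25
n1.2.3 (MIN): min(-21, 8, -36) = -36
n1.2 (MAX): max(-37, -25, -36) = -25
n1 (MIN): min(30, -25) = -25
n2.1.1 (MIN): min(34, 45, 26) = 26
n2.1.2 (MIN): min(8, -2, 48) = -2
n2.1 (MAX): max(26, -2) = 26
n2.2.1 (MIN): min(-17, -37, -44) = -44
n2.2.2 (MIN): min(34, -3) = -3
n2.2 (MAX): max(-44, -3) = -3
n2.3.1 (MIN): min(-7, 27, -47) = -47
n2.3.2 (MIN): min(7, -49, 49) = -49
n2.3.3 (MIN): min(49, -46) = -46
n2.3 (MAX): max(-47, -49, -46) = -46
n2 (MIN): min(26, -3, -46) = -46
r (MAX): max(-25, -46) = -25
At r, MAX picks n1 (highest: -25).
At n1, MIN picks n1.2 (lowest: -25).
At n1.2, MAX picks n1.2.2 (highest: -25).
At n1.2.2, MIN picks n1.2.2.2 (lowest: -25).
Terminal value -25.

r -> n1 -> n1.2 -> n1.2.2 -> n1.2.2.2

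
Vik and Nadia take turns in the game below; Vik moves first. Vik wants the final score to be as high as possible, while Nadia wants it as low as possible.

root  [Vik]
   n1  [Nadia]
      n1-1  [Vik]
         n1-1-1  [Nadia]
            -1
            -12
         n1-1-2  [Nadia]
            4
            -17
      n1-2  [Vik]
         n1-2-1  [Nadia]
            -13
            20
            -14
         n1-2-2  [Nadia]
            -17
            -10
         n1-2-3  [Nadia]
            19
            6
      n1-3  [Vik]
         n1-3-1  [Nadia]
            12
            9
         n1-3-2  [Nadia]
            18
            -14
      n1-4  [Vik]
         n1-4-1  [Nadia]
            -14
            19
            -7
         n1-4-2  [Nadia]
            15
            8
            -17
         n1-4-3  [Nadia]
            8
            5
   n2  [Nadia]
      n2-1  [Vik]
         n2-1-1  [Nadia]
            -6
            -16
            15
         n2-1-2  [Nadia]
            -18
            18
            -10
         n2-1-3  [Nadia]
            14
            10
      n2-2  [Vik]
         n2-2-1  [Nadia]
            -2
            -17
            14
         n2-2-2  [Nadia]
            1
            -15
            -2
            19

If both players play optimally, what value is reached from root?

-12

n1-1-1 (Nadia): min(-1, -12) = -12
n1-1-2 (Nadia): min(4, -17) = -17
n1-1 (Vik): max(-12, -17) = -12
n1-2-1 (Nadia): min(-13, 20, -14) = -14
n1-2-2 (Nadia): min(-17, -10) = -17
n1-2-3 (Nadia): min(19, 6) = 6
n1-2 (Vik): max(-14, -17, 6) = 6
n1-3-1 (Nadia): min(12, 9) = 9
n1-3-2 (Nadia): min(18, -14) = -14
n1-3 (Vik): max(9, -14) = 9
n1-4-1 (Nadia): min(-14, 19, -7) = -14
n1-4-2 (Nadia): min(15, 8, -17) = -17
n1-4-3 (Nadia): min(8, 5) = 5
n1-4 (Vik): max(-14, -17, 5) = 5
n1 (Nadia): min(-12, 6, 9, 5) = -12
n2-1-1 (Nadia): min(-6, -16, 15) = -16
n2-1-2 (Nadia): min(-18, 18, -10) = -18
n2-1-3 (Nadia): min(14, 10) = 10
n2-1 (Vik): max(-16, -18, 10) = 10
n2-2-1 (Nadia): min(-2, -17, 14) = -17
n2-2-2 (Nadia): min(1, -15, -2, 19) = -15
n2-2 (Vik): max(-17, -15) = -15
n2 (Nadia): min(10, -15) = -15
root (Vik): max(-12, -15) = -12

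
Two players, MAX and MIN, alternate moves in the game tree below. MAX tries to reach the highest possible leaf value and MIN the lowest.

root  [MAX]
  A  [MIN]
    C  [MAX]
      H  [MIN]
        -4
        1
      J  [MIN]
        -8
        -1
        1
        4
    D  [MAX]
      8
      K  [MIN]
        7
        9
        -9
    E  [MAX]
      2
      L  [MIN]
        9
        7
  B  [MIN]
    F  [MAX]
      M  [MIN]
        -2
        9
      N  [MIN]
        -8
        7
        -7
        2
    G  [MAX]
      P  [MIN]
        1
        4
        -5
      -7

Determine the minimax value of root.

-4

H (MIN): min(-4, 1) = -4
J (MIN): min(-8, -1, 1, 4) = -8
C (MAX): max(-4, -8) = -4
K (MIN): min(7, 9, -9) = -9
D (MAX): max(8, -9) = 8
L (MIN): min(9, 7) = 7
E (MAX): max(2, 7) = 7
A (MIN): min(-4, 8, 7) = -4
M (MIN): min(-2, 9) = -2
N (MIN): min(-8, 7, -7, 2) = -8
F (MAX): max(-2, -8) = -2
P (MIN): min(1, 4, -5) = -5
G (MAX): max(-5, -7) = -5
B (MIN): min(-2, -5) = -5
root (MAX): max(-4, -5) = -4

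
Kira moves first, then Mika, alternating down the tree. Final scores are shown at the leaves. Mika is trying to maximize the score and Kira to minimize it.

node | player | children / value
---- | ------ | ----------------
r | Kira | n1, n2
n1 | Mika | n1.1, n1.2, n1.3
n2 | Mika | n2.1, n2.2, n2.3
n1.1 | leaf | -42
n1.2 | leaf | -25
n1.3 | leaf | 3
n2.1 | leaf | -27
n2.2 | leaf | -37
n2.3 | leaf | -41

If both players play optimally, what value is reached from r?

n1 (Mika): max(-42, -25, 3) = 3
n2 (Mika): max(-27, -37, -41) = -27
r (Kira): min(3, -27) = -27

-27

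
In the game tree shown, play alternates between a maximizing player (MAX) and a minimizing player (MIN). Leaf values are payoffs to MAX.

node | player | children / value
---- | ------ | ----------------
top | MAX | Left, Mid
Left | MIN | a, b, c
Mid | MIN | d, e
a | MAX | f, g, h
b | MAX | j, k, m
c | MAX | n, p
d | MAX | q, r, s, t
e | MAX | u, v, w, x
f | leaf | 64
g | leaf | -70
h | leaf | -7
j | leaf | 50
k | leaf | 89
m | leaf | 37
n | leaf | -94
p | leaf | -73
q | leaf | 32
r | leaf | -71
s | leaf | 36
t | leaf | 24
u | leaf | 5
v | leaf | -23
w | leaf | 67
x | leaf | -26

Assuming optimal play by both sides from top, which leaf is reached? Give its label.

a (MAX): max(64, -70, -7) = 64
b (MAX): max(50, 89, 37) = 89
c (MAX): max(-94, -73) = -73
Left (MIN): min(64, 89, -73) = -73
d (MAX): max(32, -71, 36, 24) = 36
e (MAX): max(5, -23, 67, -26) = 67
Mid (MIN): min(36, 67) = 36
top (MAX): max(-73, 36) = 36
At top, MAX picks Mid (highest: 36).
At Mid, MIN picks d (lowest: 36).
At d, MAX picks s (highest: 36).
Terminal value 36.

s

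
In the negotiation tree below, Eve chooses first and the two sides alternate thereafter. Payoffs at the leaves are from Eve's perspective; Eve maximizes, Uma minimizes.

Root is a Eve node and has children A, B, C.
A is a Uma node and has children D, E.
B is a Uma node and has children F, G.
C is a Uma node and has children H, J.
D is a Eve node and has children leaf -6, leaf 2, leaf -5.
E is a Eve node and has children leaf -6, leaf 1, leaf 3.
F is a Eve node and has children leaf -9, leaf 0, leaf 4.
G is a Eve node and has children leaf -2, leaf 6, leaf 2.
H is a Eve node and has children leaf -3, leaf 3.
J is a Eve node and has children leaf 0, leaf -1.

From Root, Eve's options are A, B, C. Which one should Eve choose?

B

D (Eve): max(-6, 2, -5) = 2
E (Eve): max(-6, 1, 3) = 3
A (Uma): min(2, 3) = 2
F (Eve): max(-9, 0, 4) = 4
G (Eve): max(-2, 6, 2) = 6
B (Uma): min(4, 6) = 4
H (Eve): max(-3, 3) = 3
J (Eve): max(0, -1) = 0
C (Uma): min(3, 0) = 0
Root (Eve): max(2, 4, 0) = 4
Eve at Root wants the highest of {A=2, B=4, C=0}, so chooses B.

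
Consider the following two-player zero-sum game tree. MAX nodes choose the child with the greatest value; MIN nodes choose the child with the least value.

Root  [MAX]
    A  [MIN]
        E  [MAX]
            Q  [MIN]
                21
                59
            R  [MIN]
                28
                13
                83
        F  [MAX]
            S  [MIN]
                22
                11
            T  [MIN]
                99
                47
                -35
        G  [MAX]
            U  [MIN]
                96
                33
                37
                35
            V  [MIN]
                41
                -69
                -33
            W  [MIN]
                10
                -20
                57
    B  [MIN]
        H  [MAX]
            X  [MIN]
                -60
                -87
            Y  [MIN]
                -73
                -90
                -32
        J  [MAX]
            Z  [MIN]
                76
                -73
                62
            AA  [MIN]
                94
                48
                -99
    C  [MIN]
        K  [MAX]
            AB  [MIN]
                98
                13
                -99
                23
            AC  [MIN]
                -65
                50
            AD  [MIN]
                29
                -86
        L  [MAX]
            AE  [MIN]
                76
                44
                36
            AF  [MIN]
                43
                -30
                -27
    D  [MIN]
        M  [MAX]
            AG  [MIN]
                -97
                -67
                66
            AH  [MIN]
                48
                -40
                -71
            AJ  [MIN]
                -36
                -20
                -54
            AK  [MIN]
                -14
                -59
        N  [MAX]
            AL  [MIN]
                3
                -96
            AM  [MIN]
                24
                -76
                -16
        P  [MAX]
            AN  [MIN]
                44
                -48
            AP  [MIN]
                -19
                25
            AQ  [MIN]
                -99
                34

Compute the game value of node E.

21

Q (MIN): min(21, 59) = 21
R (MIN): min(28, 13, 83) = 13
E (MAX): max(21, 13) = 21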